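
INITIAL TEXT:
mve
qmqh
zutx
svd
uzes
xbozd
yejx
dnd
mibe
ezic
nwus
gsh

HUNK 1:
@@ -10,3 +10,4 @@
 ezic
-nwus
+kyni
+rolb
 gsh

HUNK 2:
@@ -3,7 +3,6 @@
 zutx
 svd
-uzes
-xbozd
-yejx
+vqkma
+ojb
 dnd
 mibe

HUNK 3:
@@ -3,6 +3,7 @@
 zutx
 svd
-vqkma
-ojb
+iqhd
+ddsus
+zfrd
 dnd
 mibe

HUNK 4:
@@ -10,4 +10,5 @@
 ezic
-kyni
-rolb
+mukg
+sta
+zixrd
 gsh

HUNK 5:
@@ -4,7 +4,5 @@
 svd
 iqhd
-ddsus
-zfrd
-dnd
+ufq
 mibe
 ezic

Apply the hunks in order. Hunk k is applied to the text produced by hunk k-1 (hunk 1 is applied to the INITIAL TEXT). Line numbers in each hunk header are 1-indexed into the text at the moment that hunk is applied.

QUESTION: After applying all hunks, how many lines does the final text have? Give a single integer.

Answer: 12

Derivation:
Hunk 1: at line 10 remove [nwus] add [kyni,rolb] -> 13 lines: mve qmqh zutx svd uzes xbozd yejx dnd mibe ezic kyni rolb gsh
Hunk 2: at line 3 remove [uzes,xbozd,yejx] add [vqkma,ojb] -> 12 lines: mve qmqh zutx svd vqkma ojb dnd mibe ezic kyni rolb gsh
Hunk 3: at line 3 remove [vqkma,ojb] add [iqhd,ddsus,zfrd] -> 13 lines: mve qmqh zutx svd iqhd ddsus zfrd dnd mibe ezic kyni rolb gsh
Hunk 4: at line 10 remove [kyni,rolb] add [mukg,sta,zixrd] -> 14 lines: mve qmqh zutx svd iqhd ddsus zfrd dnd mibe ezic mukg sta zixrd gsh
Hunk 5: at line 4 remove [ddsus,zfrd,dnd] add [ufq] -> 12 lines: mve qmqh zutx svd iqhd ufq mibe ezic mukg sta zixrd gsh
Final line count: 12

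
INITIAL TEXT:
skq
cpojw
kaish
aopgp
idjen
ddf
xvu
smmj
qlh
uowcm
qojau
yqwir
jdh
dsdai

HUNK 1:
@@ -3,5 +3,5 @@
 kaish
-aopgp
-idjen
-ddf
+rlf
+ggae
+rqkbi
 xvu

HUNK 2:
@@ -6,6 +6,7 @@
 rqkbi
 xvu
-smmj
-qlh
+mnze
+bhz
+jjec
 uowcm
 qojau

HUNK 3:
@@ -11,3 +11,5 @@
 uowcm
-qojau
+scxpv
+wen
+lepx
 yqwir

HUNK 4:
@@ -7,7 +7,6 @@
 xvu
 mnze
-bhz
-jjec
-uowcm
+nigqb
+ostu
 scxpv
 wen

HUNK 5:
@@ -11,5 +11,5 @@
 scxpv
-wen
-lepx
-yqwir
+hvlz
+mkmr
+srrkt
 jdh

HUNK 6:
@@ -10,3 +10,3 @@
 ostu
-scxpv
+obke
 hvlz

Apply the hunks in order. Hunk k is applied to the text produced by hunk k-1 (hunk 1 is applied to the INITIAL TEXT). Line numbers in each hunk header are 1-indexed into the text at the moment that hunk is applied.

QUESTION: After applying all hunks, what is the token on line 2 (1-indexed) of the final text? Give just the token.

Answer: cpojw

Derivation:
Hunk 1: at line 3 remove [aopgp,idjen,ddf] add [rlf,ggae,rqkbi] -> 14 lines: skq cpojw kaish rlf ggae rqkbi xvu smmj qlh uowcm qojau yqwir jdh dsdai
Hunk 2: at line 6 remove [smmj,qlh] add [mnze,bhz,jjec] -> 15 lines: skq cpojw kaish rlf ggae rqkbi xvu mnze bhz jjec uowcm qojau yqwir jdh dsdai
Hunk 3: at line 11 remove [qojau] add [scxpv,wen,lepx] -> 17 lines: skq cpojw kaish rlf ggae rqkbi xvu mnze bhz jjec uowcm scxpv wen lepx yqwir jdh dsdai
Hunk 4: at line 7 remove [bhz,jjec,uowcm] add [nigqb,ostu] -> 16 lines: skq cpojw kaish rlf ggae rqkbi xvu mnze nigqb ostu scxpv wen lepx yqwir jdh dsdai
Hunk 5: at line 11 remove [wen,lepx,yqwir] add [hvlz,mkmr,srrkt] -> 16 lines: skq cpojw kaish rlf ggae rqkbi xvu mnze nigqb ostu scxpv hvlz mkmr srrkt jdh dsdai
Hunk 6: at line 10 remove [scxpv] add [obke] -> 16 lines: skq cpojw kaish rlf ggae rqkbi xvu mnze nigqb ostu obke hvlz mkmr srrkt jdh dsdai
Final line 2: cpojw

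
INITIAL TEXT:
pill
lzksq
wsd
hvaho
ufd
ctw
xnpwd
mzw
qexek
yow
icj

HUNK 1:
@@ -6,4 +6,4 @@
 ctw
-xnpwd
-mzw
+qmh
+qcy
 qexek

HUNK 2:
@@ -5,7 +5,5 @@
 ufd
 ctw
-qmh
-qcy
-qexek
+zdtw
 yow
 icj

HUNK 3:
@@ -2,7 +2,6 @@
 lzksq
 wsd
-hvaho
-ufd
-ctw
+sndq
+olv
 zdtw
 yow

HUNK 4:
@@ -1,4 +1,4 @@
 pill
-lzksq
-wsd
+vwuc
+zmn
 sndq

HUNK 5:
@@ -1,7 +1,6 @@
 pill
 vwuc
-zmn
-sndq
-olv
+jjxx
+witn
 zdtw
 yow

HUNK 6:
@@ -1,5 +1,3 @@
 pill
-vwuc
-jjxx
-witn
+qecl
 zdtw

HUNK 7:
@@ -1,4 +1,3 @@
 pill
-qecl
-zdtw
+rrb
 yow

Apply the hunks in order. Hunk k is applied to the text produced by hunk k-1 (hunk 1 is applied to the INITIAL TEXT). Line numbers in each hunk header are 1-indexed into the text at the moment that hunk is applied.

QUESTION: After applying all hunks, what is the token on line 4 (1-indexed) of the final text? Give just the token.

Hunk 1: at line 6 remove [xnpwd,mzw] add [qmh,qcy] -> 11 lines: pill lzksq wsd hvaho ufd ctw qmh qcy qexek yow icj
Hunk 2: at line 5 remove [qmh,qcy,qexek] add [zdtw] -> 9 lines: pill lzksq wsd hvaho ufd ctw zdtw yow icj
Hunk 3: at line 2 remove [hvaho,ufd,ctw] add [sndq,olv] -> 8 lines: pill lzksq wsd sndq olv zdtw yow icj
Hunk 4: at line 1 remove [lzksq,wsd] add [vwuc,zmn] -> 8 lines: pill vwuc zmn sndq olv zdtw yow icj
Hunk 5: at line 1 remove [zmn,sndq,olv] add [jjxx,witn] -> 7 lines: pill vwuc jjxx witn zdtw yow icj
Hunk 6: at line 1 remove [vwuc,jjxx,witn] add [qecl] -> 5 lines: pill qecl zdtw yow icj
Hunk 7: at line 1 remove [qecl,zdtw] add [rrb] -> 4 lines: pill rrb yow icj
Final line 4: icj

Answer: icj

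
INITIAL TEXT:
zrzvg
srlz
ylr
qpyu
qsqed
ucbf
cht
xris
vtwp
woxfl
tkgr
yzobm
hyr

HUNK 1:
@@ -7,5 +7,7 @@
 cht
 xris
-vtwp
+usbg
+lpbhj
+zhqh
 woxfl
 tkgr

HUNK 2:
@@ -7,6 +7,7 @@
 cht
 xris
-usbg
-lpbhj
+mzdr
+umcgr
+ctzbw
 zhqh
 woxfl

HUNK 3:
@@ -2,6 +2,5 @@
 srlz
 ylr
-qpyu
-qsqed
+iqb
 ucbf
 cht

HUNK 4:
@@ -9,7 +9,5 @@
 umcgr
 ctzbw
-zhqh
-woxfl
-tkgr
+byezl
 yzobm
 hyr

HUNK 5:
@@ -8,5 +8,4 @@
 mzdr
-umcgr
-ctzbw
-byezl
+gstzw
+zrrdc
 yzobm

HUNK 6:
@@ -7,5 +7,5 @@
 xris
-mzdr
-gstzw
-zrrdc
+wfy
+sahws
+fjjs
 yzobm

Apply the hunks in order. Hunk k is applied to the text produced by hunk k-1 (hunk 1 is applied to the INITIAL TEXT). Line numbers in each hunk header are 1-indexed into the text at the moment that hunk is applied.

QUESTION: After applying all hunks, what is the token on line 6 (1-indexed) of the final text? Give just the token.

Hunk 1: at line 7 remove [vtwp] add [usbg,lpbhj,zhqh] -> 15 lines: zrzvg srlz ylr qpyu qsqed ucbf cht xris usbg lpbhj zhqh woxfl tkgr yzobm hyr
Hunk 2: at line 7 remove [usbg,lpbhj] add [mzdr,umcgr,ctzbw] -> 16 lines: zrzvg srlz ylr qpyu qsqed ucbf cht xris mzdr umcgr ctzbw zhqh woxfl tkgr yzobm hyr
Hunk 3: at line 2 remove [qpyu,qsqed] add [iqb] -> 15 lines: zrzvg srlz ylr iqb ucbf cht xris mzdr umcgr ctzbw zhqh woxfl tkgr yzobm hyr
Hunk 4: at line 9 remove [zhqh,woxfl,tkgr] add [byezl] -> 13 lines: zrzvg srlz ylr iqb ucbf cht xris mzdr umcgr ctzbw byezl yzobm hyr
Hunk 5: at line 8 remove [umcgr,ctzbw,byezl] add [gstzw,zrrdc] -> 12 lines: zrzvg srlz ylr iqb ucbf cht xris mzdr gstzw zrrdc yzobm hyr
Hunk 6: at line 7 remove [mzdr,gstzw,zrrdc] add [wfy,sahws,fjjs] -> 12 lines: zrzvg srlz ylr iqb ucbf cht xris wfy sahws fjjs yzobm hyr
Final line 6: cht

Answer: cht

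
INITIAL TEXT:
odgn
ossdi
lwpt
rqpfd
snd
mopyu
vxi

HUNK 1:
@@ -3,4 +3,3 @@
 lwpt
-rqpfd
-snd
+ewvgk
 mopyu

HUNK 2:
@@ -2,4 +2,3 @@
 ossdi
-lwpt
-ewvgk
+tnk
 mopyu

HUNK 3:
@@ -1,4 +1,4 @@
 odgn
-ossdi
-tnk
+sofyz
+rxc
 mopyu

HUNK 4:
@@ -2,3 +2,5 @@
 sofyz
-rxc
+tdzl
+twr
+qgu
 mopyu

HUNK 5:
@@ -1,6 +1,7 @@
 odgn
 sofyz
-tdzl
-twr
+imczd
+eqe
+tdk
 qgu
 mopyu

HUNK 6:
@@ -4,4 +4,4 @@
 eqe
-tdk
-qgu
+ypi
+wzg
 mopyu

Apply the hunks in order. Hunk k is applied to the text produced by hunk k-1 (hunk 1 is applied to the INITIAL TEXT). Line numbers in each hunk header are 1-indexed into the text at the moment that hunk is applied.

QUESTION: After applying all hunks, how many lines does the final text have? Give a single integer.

Answer: 8

Derivation:
Hunk 1: at line 3 remove [rqpfd,snd] add [ewvgk] -> 6 lines: odgn ossdi lwpt ewvgk mopyu vxi
Hunk 2: at line 2 remove [lwpt,ewvgk] add [tnk] -> 5 lines: odgn ossdi tnk mopyu vxi
Hunk 3: at line 1 remove [ossdi,tnk] add [sofyz,rxc] -> 5 lines: odgn sofyz rxc mopyu vxi
Hunk 4: at line 2 remove [rxc] add [tdzl,twr,qgu] -> 7 lines: odgn sofyz tdzl twr qgu mopyu vxi
Hunk 5: at line 1 remove [tdzl,twr] add [imczd,eqe,tdk] -> 8 lines: odgn sofyz imczd eqe tdk qgu mopyu vxi
Hunk 6: at line 4 remove [tdk,qgu] add [ypi,wzg] -> 8 lines: odgn sofyz imczd eqe ypi wzg mopyu vxi
Final line count: 8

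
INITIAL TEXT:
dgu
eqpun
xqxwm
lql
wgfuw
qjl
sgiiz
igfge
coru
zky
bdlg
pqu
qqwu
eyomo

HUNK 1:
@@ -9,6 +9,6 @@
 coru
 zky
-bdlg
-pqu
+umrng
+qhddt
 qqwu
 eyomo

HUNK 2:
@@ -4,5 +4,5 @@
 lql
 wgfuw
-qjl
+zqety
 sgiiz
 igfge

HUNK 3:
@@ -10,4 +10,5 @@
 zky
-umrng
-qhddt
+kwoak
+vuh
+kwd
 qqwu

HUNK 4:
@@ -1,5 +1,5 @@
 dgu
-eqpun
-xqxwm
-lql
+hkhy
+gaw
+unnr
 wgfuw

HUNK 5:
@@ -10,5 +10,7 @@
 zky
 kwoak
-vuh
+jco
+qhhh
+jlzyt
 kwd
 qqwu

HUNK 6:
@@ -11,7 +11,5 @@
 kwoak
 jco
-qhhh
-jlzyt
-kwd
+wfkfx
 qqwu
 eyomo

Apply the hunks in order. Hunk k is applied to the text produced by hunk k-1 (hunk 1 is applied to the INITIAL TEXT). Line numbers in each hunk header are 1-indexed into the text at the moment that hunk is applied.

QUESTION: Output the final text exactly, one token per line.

Hunk 1: at line 9 remove [bdlg,pqu] add [umrng,qhddt] -> 14 lines: dgu eqpun xqxwm lql wgfuw qjl sgiiz igfge coru zky umrng qhddt qqwu eyomo
Hunk 2: at line 4 remove [qjl] add [zqety] -> 14 lines: dgu eqpun xqxwm lql wgfuw zqety sgiiz igfge coru zky umrng qhddt qqwu eyomo
Hunk 3: at line 10 remove [umrng,qhddt] add [kwoak,vuh,kwd] -> 15 lines: dgu eqpun xqxwm lql wgfuw zqety sgiiz igfge coru zky kwoak vuh kwd qqwu eyomo
Hunk 4: at line 1 remove [eqpun,xqxwm,lql] add [hkhy,gaw,unnr] -> 15 lines: dgu hkhy gaw unnr wgfuw zqety sgiiz igfge coru zky kwoak vuh kwd qqwu eyomo
Hunk 5: at line 10 remove [vuh] add [jco,qhhh,jlzyt] -> 17 lines: dgu hkhy gaw unnr wgfuw zqety sgiiz igfge coru zky kwoak jco qhhh jlzyt kwd qqwu eyomo
Hunk 6: at line 11 remove [qhhh,jlzyt,kwd] add [wfkfx] -> 15 lines: dgu hkhy gaw unnr wgfuw zqety sgiiz igfge coru zky kwoak jco wfkfx qqwu eyomo

Answer: dgu
hkhy
gaw
unnr
wgfuw
zqety
sgiiz
igfge
coru
zky
kwoak
jco
wfkfx
qqwu
eyomo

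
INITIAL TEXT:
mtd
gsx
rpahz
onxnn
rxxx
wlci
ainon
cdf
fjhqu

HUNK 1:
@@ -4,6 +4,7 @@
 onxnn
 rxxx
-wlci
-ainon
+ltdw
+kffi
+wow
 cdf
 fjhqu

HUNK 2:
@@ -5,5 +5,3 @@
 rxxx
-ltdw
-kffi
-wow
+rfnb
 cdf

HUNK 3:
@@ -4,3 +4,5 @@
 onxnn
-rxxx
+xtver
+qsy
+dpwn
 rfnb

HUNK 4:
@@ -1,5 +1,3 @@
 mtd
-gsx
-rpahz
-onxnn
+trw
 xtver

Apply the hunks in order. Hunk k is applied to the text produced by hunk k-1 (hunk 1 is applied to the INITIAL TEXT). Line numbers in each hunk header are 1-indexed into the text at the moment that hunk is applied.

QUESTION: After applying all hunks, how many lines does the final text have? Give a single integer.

Answer: 8

Derivation:
Hunk 1: at line 4 remove [wlci,ainon] add [ltdw,kffi,wow] -> 10 lines: mtd gsx rpahz onxnn rxxx ltdw kffi wow cdf fjhqu
Hunk 2: at line 5 remove [ltdw,kffi,wow] add [rfnb] -> 8 lines: mtd gsx rpahz onxnn rxxx rfnb cdf fjhqu
Hunk 3: at line 4 remove [rxxx] add [xtver,qsy,dpwn] -> 10 lines: mtd gsx rpahz onxnn xtver qsy dpwn rfnb cdf fjhqu
Hunk 4: at line 1 remove [gsx,rpahz,onxnn] add [trw] -> 8 lines: mtd trw xtver qsy dpwn rfnb cdf fjhqu
Final line count: 8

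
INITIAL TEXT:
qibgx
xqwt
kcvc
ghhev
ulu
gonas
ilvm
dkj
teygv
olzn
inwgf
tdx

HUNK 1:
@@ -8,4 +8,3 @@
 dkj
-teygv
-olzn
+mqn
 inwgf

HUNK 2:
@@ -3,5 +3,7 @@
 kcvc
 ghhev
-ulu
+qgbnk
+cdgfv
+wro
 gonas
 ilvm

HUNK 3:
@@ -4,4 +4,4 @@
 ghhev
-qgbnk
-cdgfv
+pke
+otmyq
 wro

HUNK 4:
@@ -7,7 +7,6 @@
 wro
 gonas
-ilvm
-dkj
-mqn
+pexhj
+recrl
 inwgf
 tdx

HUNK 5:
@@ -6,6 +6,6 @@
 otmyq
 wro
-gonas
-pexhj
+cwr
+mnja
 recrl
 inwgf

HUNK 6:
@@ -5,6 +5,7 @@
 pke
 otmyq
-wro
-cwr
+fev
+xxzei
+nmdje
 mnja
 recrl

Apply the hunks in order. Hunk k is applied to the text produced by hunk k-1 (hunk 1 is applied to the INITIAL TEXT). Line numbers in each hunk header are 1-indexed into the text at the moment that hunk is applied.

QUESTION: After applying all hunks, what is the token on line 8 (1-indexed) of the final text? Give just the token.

Answer: xxzei

Derivation:
Hunk 1: at line 8 remove [teygv,olzn] add [mqn] -> 11 lines: qibgx xqwt kcvc ghhev ulu gonas ilvm dkj mqn inwgf tdx
Hunk 2: at line 3 remove [ulu] add [qgbnk,cdgfv,wro] -> 13 lines: qibgx xqwt kcvc ghhev qgbnk cdgfv wro gonas ilvm dkj mqn inwgf tdx
Hunk 3: at line 4 remove [qgbnk,cdgfv] add [pke,otmyq] -> 13 lines: qibgx xqwt kcvc ghhev pke otmyq wro gonas ilvm dkj mqn inwgf tdx
Hunk 4: at line 7 remove [ilvm,dkj,mqn] add [pexhj,recrl] -> 12 lines: qibgx xqwt kcvc ghhev pke otmyq wro gonas pexhj recrl inwgf tdx
Hunk 5: at line 6 remove [gonas,pexhj] add [cwr,mnja] -> 12 lines: qibgx xqwt kcvc ghhev pke otmyq wro cwr mnja recrl inwgf tdx
Hunk 6: at line 5 remove [wro,cwr] add [fev,xxzei,nmdje] -> 13 lines: qibgx xqwt kcvc ghhev pke otmyq fev xxzei nmdje mnja recrl inwgf tdx
Final line 8: xxzei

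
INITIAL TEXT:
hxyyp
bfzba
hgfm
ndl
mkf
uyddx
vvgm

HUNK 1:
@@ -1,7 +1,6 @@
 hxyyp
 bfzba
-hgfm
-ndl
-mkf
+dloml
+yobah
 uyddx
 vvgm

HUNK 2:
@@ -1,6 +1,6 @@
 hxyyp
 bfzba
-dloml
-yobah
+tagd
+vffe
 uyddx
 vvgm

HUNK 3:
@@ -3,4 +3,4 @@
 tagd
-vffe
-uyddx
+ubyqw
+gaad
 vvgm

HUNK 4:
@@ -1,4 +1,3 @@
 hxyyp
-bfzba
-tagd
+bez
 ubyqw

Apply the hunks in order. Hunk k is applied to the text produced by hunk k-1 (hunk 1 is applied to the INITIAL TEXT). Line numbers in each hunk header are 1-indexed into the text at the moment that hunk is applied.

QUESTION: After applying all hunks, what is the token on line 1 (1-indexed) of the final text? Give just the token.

Answer: hxyyp

Derivation:
Hunk 1: at line 1 remove [hgfm,ndl,mkf] add [dloml,yobah] -> 6 lines: hxyyp bfzba dloml yobah uyddx vvgm
Hunk 2: at line 1 remove [dloml,yobah] add [tagd,vffe] -> 6 lines: hxyyp bfzba tagd vffe uyddx vvgm
Hunk 3: at line 3 remove [vffe,uyddx] add [ubyqw,gaad] -> 6 lines: hxyyp bfzba tagd ubyqw gaad vvgm
Hunk 4: at line 1 remove [bfzba,tagd] add [bez] -> 5 lines: hxyyp bez ubyqw gaad vvgm
Final line 1: hxyyp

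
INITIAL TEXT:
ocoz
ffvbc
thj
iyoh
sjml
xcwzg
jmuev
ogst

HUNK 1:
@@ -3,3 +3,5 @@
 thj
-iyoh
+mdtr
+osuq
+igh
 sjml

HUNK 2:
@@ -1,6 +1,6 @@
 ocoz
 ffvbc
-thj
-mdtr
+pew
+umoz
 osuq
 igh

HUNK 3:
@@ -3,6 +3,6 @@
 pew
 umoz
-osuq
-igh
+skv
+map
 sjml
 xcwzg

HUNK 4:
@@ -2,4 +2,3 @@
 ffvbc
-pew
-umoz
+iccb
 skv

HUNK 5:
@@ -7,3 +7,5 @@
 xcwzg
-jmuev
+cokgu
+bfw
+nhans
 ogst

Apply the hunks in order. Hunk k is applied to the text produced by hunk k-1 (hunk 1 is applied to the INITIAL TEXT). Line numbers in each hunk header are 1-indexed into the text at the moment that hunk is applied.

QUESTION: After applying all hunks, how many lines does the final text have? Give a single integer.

Answer: 11

Derivation:
Hunk 1: at line 3 remove [iyoh] add [mdtr,osuq,igh] -> 10 lines: ocoz ffvbc thj mdtr osuq igh sjml xcwzg jmuev ogst
Hunk 2: at line 1 remove [thj,mdtr] add [pew,umoz] -> 10 lines: ocoz ffvbc pew umoz osuq igh sjml xcwzg jmuev ogst
Hunk 3: at line 3 remove [osuq,igh] add [skv,map] -> 10 lines: ocoz ffvbc pew umoz skv map sjml xcwzg jmuev ogst
Hunk 4: at line 2 remove [pew,umoz] add [iccb] -> 9 lines: ocoz ffvbc iccb skv map sjml xcwzg jmuev ogst
Hunk 5: at line 7 remove [jmuev] add [cokgu,bfw,nhans] -> 11 lines: ocoz ffvbc iccb skv map sjml xcwzg cokgu bfw nhans ogst
Final line count: 11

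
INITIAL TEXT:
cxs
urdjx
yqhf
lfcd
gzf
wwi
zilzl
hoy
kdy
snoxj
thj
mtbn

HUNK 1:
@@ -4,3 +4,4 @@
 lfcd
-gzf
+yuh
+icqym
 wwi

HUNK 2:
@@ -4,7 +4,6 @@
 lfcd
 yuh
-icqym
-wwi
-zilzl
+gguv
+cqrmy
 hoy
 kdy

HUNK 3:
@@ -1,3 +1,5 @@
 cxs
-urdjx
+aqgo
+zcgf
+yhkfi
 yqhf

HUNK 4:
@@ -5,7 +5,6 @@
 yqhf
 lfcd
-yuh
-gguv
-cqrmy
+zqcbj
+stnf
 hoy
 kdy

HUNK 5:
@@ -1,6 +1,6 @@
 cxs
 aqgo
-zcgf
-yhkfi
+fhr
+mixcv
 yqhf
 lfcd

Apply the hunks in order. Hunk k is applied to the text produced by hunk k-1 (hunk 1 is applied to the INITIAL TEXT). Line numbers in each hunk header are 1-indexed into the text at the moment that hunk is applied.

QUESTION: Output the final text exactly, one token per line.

Hunk 1: at line 4 remove [gzf] add [yuh,icqym] -> 13 lines: cxs urdjx yqhf lfcd yuh icqym wwi zilzl hoy kdy snoxj thj mtbn
Hunk 2: at line 4 remove [icqym,wwi,zilzl] add [gguv,cqrmy] -> 12 lines: cxs urdjx yqhf lfcd yuh gguv cqrmy hoy kdy snoxj thj mtbn
Hunk 3: at line 1 remove [urdjx] add [aqgo,zcgf,yhkfi] -> 14 lines: cxs aqgo zcgf yhkfi yqhf lfcd yuh gguv cqrmy hoy kdy snoxj thj mtbn
Hunk 4: at line 5 remove [yuh,gguv,cqrmy] add [zqcbj,stnf] -> 13 lines: cxs aqgo zcgf yhkfi yqhf lfcd zqcbj stnf hoy kdy snoxj thj mtbn
Hunk 5: at line 1 remove [zcgf,yhkfi] add [fhr,mixcv] -> 13 lines: cxs aqgo fhr mixcv yqhf lfcd zqcbj stnf hoy kdy snoxj thj mtbn

Answer: cxs
aqgo
fhr
mixcv
yqhf
lfcd
zqcbj
stnf
hoy
kdy
snoxj
thj
mtbn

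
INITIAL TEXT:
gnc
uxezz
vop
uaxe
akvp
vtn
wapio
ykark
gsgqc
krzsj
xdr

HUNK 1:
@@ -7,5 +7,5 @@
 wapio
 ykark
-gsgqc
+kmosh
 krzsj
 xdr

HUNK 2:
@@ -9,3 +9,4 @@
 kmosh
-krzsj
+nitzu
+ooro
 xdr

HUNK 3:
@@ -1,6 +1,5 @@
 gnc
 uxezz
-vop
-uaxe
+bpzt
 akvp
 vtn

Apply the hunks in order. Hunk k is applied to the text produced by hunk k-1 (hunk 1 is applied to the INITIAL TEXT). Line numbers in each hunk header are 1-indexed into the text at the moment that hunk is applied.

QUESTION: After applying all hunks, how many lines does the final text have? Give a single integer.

Answer: 11

Derivation:
Hunk 1: at line 7 remove [gsgqc] add [kmosh] -> 11 lines: gnc uxezz vop uaxe akvp vtn wapio ykark kmosh krzsj xdr
Hunk 2: at line 9 remove [krzsj] add [nitzu,ooro] -> 12 lines: gnc uxezz vop uaxe akvp vtn wapio ykark kmosh nitzu ooro xdr
Hunk 3: at line 1 remove [vop,uaxe] add [bpzt] -> 11 lines: gnc uxezz bpzt akvp vtn wapio ykark kmosh nitzu ooro xdr
Final line count: 11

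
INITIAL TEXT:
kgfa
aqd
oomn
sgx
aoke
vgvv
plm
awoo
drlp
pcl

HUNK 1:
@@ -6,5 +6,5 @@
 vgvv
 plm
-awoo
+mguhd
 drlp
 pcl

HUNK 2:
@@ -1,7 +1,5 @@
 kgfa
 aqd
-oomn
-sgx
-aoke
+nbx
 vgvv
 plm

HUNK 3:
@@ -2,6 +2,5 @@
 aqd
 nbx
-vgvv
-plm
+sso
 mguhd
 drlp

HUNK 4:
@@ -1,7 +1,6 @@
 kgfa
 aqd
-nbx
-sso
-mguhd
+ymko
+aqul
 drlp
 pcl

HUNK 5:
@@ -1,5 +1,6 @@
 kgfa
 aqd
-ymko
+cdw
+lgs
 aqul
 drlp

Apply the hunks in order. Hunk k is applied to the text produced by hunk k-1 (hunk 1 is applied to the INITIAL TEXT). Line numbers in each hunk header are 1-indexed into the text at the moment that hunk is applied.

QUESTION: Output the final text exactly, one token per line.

Answer: kgfa
aqd
cdw
lgs
aqul
drlp
pcl

Derivation:
Hunk 1: at line 6 remove [awoo] add [mguhd] -> 10 lines: kgfa aqd oomn sgx aoke vgvv plm mguhd drlp pcl
Hunk 2: at line 1 remove [oomn,sgx,aoke] add [nbx] -> 8 lines: kgfa aqd nbx vgvv plm mguhd drlp pcl
Hunk 3: at line 2 remove [vgvv,plm] add [sso] -> 7 lines: kgfa aqd nbx sso mguhd drlp pcl
Hunk 4: at line 1 remove [nbx,sso,mguhd] add [ymko,aqul] -> 6 lines: kgfa aqd ymko aqul drlp pcl
Hunk 5: at line 1 remove [ymko] add [cdw,lgs] -> 7 lines: kgfa aqd cdw lgs aqul drlp pcl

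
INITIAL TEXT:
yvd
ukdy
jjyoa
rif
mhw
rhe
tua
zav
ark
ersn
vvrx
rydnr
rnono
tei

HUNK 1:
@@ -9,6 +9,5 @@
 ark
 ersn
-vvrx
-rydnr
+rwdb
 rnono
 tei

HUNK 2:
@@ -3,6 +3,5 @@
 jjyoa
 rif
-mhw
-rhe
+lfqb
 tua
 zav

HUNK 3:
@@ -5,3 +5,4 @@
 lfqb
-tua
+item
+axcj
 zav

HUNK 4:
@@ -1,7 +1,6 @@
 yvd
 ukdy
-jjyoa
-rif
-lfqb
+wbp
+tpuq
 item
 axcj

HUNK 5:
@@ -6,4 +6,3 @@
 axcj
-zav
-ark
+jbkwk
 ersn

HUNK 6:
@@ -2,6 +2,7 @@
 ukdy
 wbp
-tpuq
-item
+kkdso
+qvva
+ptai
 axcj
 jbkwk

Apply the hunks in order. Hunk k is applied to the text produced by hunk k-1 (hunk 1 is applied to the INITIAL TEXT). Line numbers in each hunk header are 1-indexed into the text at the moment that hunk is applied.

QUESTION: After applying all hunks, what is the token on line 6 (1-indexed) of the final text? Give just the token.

Hunk 1: at line 9 remove [vvrx,rydnr] add [rwdb] -> 13 lines: yvd ukdy jjyoa rif mhw rhe tua zav ark ersn rwdb rnono tei
Hunk 2: at line 3 remove [mhw,rhe] add [lfqb] -> 12 lines: yvd ukdy jjyoa rif lfqb tua zav ark ersn rwdb rnono tei
Hunk 3: at line 5 remove [tua] add [item,axcj] -> 13 lines: yvd ukdy jjyoa rif lfqb item axcj zav ark ersn rwdb rnono tei
Hunk 4: at line 1 remove [jjyoa,rif,lfqb] add [wbp,tpuq] -> 12 lines: yvd ukdy wbp tpuq item axcj zav ark ersn rwdb rnono tei
Hunk 5: at line 6 remove [zav,ark] add [jbkwk] -> 11 lines: yvd ukdy wbp tpuq item axcj jbkwk ersn rwdb rnono tei
Hunk 6: at line 2 remove [tpuq,item] add [kkdso,qvva,ptai] -> 12 lines: yvd ukdy wbp kkdso qvva ptai axcj jbkwk ersn rwdb rnono tei
Final line 6: ptai

Answer: ptai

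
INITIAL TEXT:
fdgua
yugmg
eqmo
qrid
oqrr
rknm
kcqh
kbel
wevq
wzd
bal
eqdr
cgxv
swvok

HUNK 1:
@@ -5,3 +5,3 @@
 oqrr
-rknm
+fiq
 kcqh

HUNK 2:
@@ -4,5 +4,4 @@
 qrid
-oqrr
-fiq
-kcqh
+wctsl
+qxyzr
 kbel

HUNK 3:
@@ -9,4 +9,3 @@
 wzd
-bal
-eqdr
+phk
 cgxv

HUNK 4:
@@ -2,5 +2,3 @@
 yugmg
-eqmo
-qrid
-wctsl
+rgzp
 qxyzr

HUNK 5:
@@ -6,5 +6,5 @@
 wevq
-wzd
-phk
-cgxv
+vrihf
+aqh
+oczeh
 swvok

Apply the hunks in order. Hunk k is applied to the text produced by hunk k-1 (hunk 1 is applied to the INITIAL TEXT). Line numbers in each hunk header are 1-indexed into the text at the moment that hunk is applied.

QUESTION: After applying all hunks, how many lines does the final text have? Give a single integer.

Answer: 10

Derivation:
Hunk 1: at line 5 remove [rknm] add [fiq] -> 14 lines: fdgua yugmg eqmo qrid oqrr fiq kcqh kbel wevq wzd bal eqdr cgxv swvok
Hunk 2: at line 4 remove [oqrr,fiq,kcqh] add [wctsl,qxyzr] -> 13 lines: fdgua yugmg eqmo qrid wctsl qxyzr kbel wevq wzd bal eqdr cgxv swvok
Hunk 3: at line 9 remove [bal,eqdr] add [phk] -> 12 lines: fdgua yugmg eqmo qrid wctsl qxyzr kbel wevq wzd phk cgxv swvok
Hunk 4: at line 2 remove [eqmo,qrid,wctsl] add [rgzp] -> 10 lines: fdgua yugmg rgzp qxyzr kbel wevq wzd phk cgxv swvok
Hunk 5: at line 6 remove [wzd,phk,cgxv] add [vrihf,aqh,oczeh] -> 10 lines: fdgua yugmg rgzp qxyzr kbel wevq vrihf aqh oczeh swvok
Final line count: 10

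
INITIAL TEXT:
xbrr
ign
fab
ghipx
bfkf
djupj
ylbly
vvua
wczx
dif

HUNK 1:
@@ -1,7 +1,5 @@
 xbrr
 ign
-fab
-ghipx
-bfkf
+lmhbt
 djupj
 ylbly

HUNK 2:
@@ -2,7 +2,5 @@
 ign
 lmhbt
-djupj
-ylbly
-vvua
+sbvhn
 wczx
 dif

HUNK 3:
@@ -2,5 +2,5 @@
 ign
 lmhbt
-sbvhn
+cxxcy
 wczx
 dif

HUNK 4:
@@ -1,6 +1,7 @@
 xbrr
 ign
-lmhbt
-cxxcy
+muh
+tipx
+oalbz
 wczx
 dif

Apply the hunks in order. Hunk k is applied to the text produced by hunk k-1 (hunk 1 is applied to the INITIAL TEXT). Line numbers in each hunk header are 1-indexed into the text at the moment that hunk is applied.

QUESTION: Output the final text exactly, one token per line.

Answer: xbrr
ign
muh
tipx
oalbz
wczx
dif

Derivation:
Hunk 1: at line 1 remove [fab,ghipx,bfkf] add [lmhbt] -> 8 lines: xbrr ign lmhbt djupj ylbly vvua wczx dif
Hunk 2: at line 2 remove [djupj,ylbly,vvua] add [sbvhn] -> 6 lines: xbrr ign lmhbt sbvhn wczx dif
Hunk 3: at line 2 remove [sbvhn] add [cxxcy] -> 6 lines: xbrr ign lmhbt cxxcy wczx dif
Hunk 4: at line 1 remove [lmhbt,cxxcy] add [muh,tipx,oalbz] -> 7 lines: xbrr ign muh tipx oalbz wczx dif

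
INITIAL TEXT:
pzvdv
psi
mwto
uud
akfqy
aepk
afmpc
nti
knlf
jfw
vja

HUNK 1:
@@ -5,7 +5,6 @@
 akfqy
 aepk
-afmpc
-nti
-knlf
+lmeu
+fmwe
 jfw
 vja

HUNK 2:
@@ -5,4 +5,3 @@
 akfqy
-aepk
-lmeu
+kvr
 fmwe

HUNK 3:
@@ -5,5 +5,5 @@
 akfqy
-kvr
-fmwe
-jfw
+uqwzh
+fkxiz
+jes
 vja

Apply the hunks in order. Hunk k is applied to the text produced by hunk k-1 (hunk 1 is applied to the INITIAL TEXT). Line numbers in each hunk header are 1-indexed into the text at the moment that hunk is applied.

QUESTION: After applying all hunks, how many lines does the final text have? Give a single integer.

Answer: 9

Derivation:
Hunk 1: at line 5 remove [afmpc,nti,knlf] add [lmeu,fmwe] -> 10 lines: pzvdv psi mwto uud akfqy aepk lmeu fmwe jfw vja
Hunk 2: at line 5 remove [aepk,lmeu] add [kvr] -> 9 lines: pzvdv psi mwto uud akfqy kvr fmwe jfw vja
Hunk 3: at line 5 remove [kvr,fmwe,jfw] add [uqwzh,fkxiz,jes] -> 9 lines: pzvdv psi mwto uud akfqy uqwzh fkxiz jes vja
Final line count: 9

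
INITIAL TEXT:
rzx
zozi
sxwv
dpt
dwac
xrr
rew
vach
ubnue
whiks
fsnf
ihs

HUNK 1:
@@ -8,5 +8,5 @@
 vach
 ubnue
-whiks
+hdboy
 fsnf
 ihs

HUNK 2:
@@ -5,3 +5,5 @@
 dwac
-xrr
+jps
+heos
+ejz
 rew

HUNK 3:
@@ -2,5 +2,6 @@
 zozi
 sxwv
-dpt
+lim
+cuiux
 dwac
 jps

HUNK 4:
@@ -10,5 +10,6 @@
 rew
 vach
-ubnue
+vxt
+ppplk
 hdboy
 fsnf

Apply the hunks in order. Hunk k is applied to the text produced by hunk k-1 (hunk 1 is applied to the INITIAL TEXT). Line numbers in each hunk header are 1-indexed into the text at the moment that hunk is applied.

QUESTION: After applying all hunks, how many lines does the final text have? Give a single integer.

Hunk 1: at line 8 remove [whiks] add [hdboy] -> 12 lines: rzx zozi sxwv dpt dwac xrr rew vach ubnue hdboy fsnf ihs
Hunk 2: at line 5 remove [xrr] add [jps,heos,ejz] -> 14 lines: rzx zozi sxwv dpt dwac jps heos ejz rew vach ubnue hdboy fsnf ihs
Hunk 3: at line 2 remove [dpt] add [lim,cuiux] -> 15 lines: rzx zozi sxwv lim cuiux dwac jps heos ejz rew vach ubnue hdboy fsnf ihs
Hunk 4: at line 10 remove [ubnue] add [vxt,ppplk] -> 16 lines: rzx zozi sxwv lim cuiux dwac jps heos ejz rew vach vxt ppplk hdboy fsnf ihs
Final line count: 16

Answer: 16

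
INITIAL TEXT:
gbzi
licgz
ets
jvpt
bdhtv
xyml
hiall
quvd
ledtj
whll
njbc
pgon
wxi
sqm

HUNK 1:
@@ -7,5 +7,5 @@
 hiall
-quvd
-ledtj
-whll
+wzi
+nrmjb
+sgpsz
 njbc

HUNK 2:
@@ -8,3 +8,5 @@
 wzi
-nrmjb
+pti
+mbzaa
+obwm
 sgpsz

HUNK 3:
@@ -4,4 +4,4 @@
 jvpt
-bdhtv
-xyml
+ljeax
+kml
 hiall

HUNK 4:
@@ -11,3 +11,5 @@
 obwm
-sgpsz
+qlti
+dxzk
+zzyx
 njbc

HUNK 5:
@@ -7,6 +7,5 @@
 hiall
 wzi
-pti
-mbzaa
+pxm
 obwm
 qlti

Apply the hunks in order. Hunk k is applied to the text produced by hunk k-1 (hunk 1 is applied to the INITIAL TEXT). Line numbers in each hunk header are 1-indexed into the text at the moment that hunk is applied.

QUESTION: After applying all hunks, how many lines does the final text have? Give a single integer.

Answer: 17

Derivation:
Hunk 1: at line 7 remove [quvd,ledtj,whll] add [wzi,nrmjb,sgpsz] -> 14 lines: gbzi licgz ets jvpt bdhtv xyml hiall wzi nrmjb sgpsz njbc pgon wxi sqm
Hunk 2: at line 8 remove [nrmjb] add [pti,mbzaa,obwm] -> 16 lines: gbzi licgz ets jvpt bdhtv xyml hiall wzi pti mbzaa obwm sgpsz njbc pgon wxi sqm
Hunk 3: at line 4 remove [bdhtv,xyml] add [ljeax,kml] -> 16 lines: gbzi licgz ets jvpt ljeax kml hiall wzi pti mbzaa obwm sgpsz njbc pgon wxi sqm
Hunk 4: at line 11 remove [sgpsz] add [qlti,dxzk,zzyx] -> 18 lines: gbzi licgz ets jvpt ljeax kml hiall wzi pti mbzaa obwm qlti dxzk zzyx njbc pgon wxi sqm
Hunk 5: at line 7 remove [pti,mbzaa] add [pxm] -> 17 lines: gbzi licgz ets jvpt ljeax kml hiall wzi pxm obwm qlti dxzk zzyx njbc pgon wxi sqm
Final line count: 17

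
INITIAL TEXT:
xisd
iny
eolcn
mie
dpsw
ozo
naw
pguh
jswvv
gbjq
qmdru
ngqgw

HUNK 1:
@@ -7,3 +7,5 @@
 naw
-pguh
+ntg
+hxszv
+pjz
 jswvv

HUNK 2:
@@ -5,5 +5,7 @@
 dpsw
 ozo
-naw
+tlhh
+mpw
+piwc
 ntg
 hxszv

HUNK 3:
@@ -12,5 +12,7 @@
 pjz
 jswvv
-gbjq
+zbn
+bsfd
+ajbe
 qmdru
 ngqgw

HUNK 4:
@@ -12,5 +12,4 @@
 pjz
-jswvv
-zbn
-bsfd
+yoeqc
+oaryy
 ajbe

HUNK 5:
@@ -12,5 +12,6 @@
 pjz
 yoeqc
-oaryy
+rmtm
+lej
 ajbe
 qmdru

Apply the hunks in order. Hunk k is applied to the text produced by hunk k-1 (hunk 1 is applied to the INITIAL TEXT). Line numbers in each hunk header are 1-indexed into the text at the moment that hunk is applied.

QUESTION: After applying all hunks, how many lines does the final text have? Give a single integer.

Hunk 1: at line 7 remove [pguh] add [ntg,hxszv,pjz] -> 14 lines: xisd iny eolcn mie dpsw ozo naw ntg hxszv pjz jswvv gbjq qmdru ngqgw
Hunk 2: at line 5 remove [naw] add [tlhh,mpw,piwc] -> 16 lines: xisd iny eolcn mie dpsw ozo tlhh mpw piwc ntg hxszv pjz jswvv gbjq qmdru ngqgw
Hunk 3: at line 12 remove [gbjq] add [zbn,bsfd,ajbe] -> 18 lines: xisd iny eolcn mie dpsw ozo tlhh mpw piwc ntg hxszv pjz jswvv zbn bsfd ajbe qmdru ngqgw
Hunk 4: at line 12 remove [jswvv,zbn,bsfd] add [yoeqc,oaryy] -> 17 lines: xisd iny eolcn mie dpsw ozo tlhh mpw piwc ntg hxszv pjz yoeqc oaryy ajbe qmdru ngqgw
Hunk 5: at line 12 remove [oaryy] add [rmtm,lej] -> 18 lines: xisd iny eolcn mie dpsw ozo tlhh mpw piwc ntg hxszv pjz yoeqc rmtm lej ajbe qmdru ngqgw
Final line count: 18

Answer: 18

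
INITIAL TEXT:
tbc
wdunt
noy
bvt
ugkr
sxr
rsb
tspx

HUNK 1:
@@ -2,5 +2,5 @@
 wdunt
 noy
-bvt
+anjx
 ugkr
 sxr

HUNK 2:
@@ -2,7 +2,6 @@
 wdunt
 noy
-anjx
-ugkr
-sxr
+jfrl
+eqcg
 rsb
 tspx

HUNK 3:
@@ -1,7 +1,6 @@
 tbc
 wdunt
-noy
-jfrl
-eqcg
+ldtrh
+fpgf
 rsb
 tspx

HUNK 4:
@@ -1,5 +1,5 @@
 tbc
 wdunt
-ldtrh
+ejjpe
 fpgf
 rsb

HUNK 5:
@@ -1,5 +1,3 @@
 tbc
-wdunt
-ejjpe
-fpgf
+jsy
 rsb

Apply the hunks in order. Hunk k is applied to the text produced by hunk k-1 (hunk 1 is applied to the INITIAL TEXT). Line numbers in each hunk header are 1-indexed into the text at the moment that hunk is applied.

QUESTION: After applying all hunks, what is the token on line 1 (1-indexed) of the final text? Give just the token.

Answer: tbc

Derivation:
Hunk 1: at line 2 remove [bvt] add [anjx] -> 8 lines: tbc wdunt noy anjx ugkr sxr rsb tspx
Hunk 2: at line 2 remove [anjx,ugkr,sxr] add [jfrl,eqcg] -> 7 lines: tbc wdunt noy jfrl eqcg rsb tspx
Hunk 3: at line 1 remove [noy,jfrl,eqcg] add [ldtrh,fpgf] -> 6 lines: tbc wdunt ldtrh fpgf rsb tspx
Hunk 4: at line 1 remove [ldtrh] add [ejjpe] -> 6 lines: tbc wdunt ejjpe fpgf rsb tspx
Hunk 5: at line 1 remove [wdunt,ejjpe,fpgf] add [jsy] -> 4 lines: tbc jsy rsb tspx
Final line 1: tbc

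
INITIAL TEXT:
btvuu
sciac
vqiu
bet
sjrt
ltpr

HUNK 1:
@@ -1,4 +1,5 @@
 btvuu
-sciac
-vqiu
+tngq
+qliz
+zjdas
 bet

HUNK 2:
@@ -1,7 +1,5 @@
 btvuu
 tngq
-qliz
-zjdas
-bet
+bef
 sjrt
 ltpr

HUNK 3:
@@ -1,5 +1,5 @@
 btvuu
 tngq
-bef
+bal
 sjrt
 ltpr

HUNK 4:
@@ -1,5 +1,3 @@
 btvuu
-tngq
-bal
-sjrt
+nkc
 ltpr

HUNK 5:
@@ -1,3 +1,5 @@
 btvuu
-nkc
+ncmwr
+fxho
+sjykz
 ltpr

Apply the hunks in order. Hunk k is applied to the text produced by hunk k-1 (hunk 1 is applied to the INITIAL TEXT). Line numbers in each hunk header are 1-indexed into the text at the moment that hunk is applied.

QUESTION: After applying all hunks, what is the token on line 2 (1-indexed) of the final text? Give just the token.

Hunk 1: at line 1 remove [sciac,vqiu] add [tngq,qliz,zjdas] -> 7 lines: btvuu tngq qliz zjdas bet sjrt ltpr
Hunk 2: at line 1 remove [qliz,zjdas,bet] add [bef] -> 5 lines: btvuu tngq bef sjrt ltpr
Hunk 3: at line 1 remove [bef] add [bal] -> 5 lines: btvuu tngq bal sjrt ltpr
Hunk 4: at line 1 remove [tngq,bal,sjrt] add [nkc] -> 3 lines: btvuu nkc ltpr
Hunk 5: at line 1 remove [nkc] add [ncmwr,fxho,sjykz] -> 5 lines: btvuu ncmwr fxho sjykz ltpr
Final line 2: ncmwr

Answer: ncmwr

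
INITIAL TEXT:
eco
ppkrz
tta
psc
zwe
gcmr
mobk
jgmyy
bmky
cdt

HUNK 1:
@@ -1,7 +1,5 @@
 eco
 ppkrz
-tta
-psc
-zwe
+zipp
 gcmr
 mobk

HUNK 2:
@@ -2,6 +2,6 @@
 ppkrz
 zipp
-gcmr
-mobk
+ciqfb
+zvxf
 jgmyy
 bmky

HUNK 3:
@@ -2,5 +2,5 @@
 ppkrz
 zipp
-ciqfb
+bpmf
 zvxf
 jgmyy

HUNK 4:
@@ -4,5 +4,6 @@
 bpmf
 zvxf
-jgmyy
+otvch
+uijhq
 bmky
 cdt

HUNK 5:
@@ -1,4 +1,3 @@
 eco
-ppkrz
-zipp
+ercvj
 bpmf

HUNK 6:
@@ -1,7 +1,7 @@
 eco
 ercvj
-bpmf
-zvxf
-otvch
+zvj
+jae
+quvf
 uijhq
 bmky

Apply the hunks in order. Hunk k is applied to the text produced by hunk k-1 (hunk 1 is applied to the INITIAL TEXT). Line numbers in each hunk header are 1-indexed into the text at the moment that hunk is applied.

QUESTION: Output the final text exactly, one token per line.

Answer: eco
ercvj
zvj
jae
quvf
uijhq
bmky
cdt

Derivation:
Hunk 1: at line 1 remove [tta,psc,zwe] add [zipp] -> 8 lines: eco ppkrz zipp gcmr mobk jgmyy bmky cdt
Hunk 2: at line 2 remove [gcmr,mobk] add [ciqfb,zvxf] -> 8 lines: eco ppkrz zipp ciqfb zvxf jgmyy bmky cdt
Hunk 3: at line 2 remove [ciqfb] add [bpmf] -> 8 lines: eco ppkrz zipp bpmf zvxf jgmyy bmky cdt
Hunk 4: at line 4 remove [jgmyy] add [otvch,uijhq] -> 9 lines: eco ppkrz zipp bpmf zvxf otvch uijhq bmky cdt
Hunk 5: at line 1 remove [ppkrz,zipp] add [ercvj] -> 8 lines: eco ercvj bpmf zvxf otvch uijhq bmky cdt
Hunk 6: at line 1 remove [bpmf,zvxf,otvch] add [zvj,jae,quvf] -> 8 lines: eco ercvj zvj jae quvf uijhq bmky cdt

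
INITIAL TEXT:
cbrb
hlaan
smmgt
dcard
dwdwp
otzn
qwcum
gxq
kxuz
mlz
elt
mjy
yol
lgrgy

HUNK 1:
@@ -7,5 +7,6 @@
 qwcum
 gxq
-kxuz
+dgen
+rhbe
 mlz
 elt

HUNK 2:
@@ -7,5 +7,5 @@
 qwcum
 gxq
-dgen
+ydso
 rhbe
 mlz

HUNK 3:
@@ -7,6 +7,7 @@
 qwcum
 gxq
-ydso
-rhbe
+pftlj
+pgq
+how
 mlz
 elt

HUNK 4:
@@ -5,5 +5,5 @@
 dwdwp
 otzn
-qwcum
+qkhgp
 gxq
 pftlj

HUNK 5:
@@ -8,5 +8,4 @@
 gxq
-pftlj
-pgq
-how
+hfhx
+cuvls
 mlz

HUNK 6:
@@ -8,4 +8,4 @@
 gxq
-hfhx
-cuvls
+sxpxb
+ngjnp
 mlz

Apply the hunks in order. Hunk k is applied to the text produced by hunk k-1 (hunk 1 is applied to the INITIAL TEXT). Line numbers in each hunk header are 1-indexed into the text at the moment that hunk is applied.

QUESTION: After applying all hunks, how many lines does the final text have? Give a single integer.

Answer: 15

Derivation:
Hunk 1: at line 7 remove [kxuz] add [dgen,rhbe] -> 15 lines: cbrb hlaan smmgt dcard dwdwp otzn qwcum gxq dgen rhbe mlz elt mjy yol lgrgy
Hunk 2: at line 7 remove [dgen] add [ydso] -> 15 lines: cbrb hlaan smmgt dcard dwdwp otzn qwcum gxq ydso rhbe mlz elt mjy yol lgrgy
Hunk 3: at line 7 remove [ydso,rhbe] add [pftlj,pgq,how] -> 16 lines: cbrb hlaan smmgt dcard dwdwp otzn qwcum gxq pftlj pgq how mlz elt mjy yol lgrgy
Hunk 4: at line 5 remove [qwcum] add [qkhgp] -> 16 lines: cbrb hlaan smmgt dcard dwdwp otzn qkhgp gxq pftlj pgq how mlz elt mjy yol lgrgy
Hunk 5: at line 8 remove [pftlj,pgq,how] add [hfhx,cuvls] -> 15 lines: cbrb hlaan smmgt dcard dwdwp otzn qkhgp gxq hfhx cuvls mlz elt mjy yol lgrgy
Hunk 6: at line 8 remove [hfhx,cuvls] add [sxpxb,ngjnp] -> 15 lines: cbrb hlaan smmgt dcard dwdwp otzn qkhgp gxq sxpxb ngjnp mlz elt mjy yol lgrgy
Final line count: 15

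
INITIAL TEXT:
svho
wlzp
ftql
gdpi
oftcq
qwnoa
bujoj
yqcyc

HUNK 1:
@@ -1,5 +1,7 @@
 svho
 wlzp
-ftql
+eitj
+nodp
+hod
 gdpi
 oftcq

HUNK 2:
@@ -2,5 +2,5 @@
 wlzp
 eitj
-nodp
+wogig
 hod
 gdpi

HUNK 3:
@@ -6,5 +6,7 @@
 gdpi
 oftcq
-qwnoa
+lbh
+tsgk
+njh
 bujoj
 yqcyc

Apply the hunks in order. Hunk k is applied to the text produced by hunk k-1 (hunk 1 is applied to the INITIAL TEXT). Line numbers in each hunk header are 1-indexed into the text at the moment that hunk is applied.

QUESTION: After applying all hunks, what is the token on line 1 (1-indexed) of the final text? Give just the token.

Answer: svho

Derivation:
Hunk 1: at line 1 remove [ftql] add [eitj,nodp,hod] -> 10 lines: svho wlzp eitj nodp hod gdpi oftcq qwnoa bujoj yqcyc
Hunk 2: at line 2 remove [nodp] add [wogig] -> 10 lines: svho wlzp eitj wogig hod gdpi oftcq qwnoa bujoj yqcyc
Hunk 3: at line 6 remove [qwnoa] add [lbh,tsgk,njh] -> 12 lines: svho wlzp eitj wogig hod gdpi oftcq lbh tsgk njh bujoj yqcyc
Final line 1: svho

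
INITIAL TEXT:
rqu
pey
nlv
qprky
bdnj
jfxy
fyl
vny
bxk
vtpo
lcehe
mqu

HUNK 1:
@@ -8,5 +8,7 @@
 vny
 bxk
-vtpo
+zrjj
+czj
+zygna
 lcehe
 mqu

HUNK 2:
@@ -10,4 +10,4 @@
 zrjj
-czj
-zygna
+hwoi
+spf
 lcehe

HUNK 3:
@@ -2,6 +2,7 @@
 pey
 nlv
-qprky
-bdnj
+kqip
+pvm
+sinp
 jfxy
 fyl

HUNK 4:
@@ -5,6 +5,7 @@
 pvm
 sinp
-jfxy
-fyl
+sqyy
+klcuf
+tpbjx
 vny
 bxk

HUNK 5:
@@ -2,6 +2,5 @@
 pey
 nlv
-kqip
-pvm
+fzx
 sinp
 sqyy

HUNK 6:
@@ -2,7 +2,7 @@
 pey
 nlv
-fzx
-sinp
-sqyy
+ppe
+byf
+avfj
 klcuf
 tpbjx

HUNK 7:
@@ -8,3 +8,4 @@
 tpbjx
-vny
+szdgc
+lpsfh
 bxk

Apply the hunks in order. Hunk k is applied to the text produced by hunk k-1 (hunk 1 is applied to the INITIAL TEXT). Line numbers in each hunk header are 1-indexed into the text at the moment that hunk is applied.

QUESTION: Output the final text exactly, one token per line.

Answer: rqu
pey
nlv
ppe
byf
avfj
klcuf
tpbjx
szdgc
lpsfh
bxk
zrjj
hwoi
spf
lcehe
mqu

Derivation:
Hunk 1: at line 8 remove [vtpo] add [zrjj,czj,zygna] -> 14 lines: rqu pey nlv qprky bdnj jfxy fyl vny bxk zrjj czj zygna lcehe mqu
Hunk 2: at line 10 remove [czj,zygna] add [hwoi,spf] -> 14 lines: rqu pey nlv qprky bdnj jfxy fyl vny bxk zrjj hwoi spf lcehe mqu
Hunk 3: at line 2 remove [qprky,bdnj] add [kqip,pvm,sinp] -> 15 lines: rqu pey nlv kqip pvm sinp jfxy fyl vny bxk zrjj hwoi spf lcehe mqu
Hunk 4: at line 5 remove [jfxy,fyl] add [sqyy,klcuf,tpbjx] -> 16 lines: rqu pey nlv kqip pvm sinp sqyy klcuf tpbjx vny bxk zrjj hwoi spf lcehe mqu
Hunk 5: at line 2 remove [kqip,pvm] add [fzx] -> 15 lines: rqu pey nlv fzx sinp sqyy klcuf tpbjx vny bxk zrjj hwoi spf lcehe mqu
Hunk 6: at line 2 remove [fzx,sinp,sqyy] add [ppe,byf,avfj] -> 15 lines: rqu pey nlv ppe byf avfj klcuf tpbjx vny bxk zrjj hwoi spf lcehe mqu
Hunk 7: at line 8 remove [vny] add [szdgc,lpsfh] -> 16 lines: rqu pey nlv ppe byf avfj klcuf tpbjx szdgc lpsfh bxk zrjj hwoi spf lcehe mqu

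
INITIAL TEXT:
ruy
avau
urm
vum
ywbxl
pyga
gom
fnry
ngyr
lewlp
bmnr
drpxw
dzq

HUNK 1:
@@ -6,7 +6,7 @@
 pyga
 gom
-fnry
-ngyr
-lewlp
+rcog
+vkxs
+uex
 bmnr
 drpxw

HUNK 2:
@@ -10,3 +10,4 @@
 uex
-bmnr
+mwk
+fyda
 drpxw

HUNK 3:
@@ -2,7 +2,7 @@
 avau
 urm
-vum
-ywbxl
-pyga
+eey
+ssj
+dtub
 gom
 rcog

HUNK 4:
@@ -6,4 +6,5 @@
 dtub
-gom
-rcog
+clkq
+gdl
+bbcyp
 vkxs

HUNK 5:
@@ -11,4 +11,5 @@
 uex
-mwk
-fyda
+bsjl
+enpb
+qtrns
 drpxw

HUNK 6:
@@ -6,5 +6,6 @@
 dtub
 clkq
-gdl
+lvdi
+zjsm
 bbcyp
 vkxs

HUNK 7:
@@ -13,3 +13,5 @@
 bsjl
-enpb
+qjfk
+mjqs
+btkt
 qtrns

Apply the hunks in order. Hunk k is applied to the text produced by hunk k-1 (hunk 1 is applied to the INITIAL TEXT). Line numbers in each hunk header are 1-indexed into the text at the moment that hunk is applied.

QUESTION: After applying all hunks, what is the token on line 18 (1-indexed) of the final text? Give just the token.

Answer: drpxw

Derivation:
Hunk 1: at line 6 remove [fnry,ngyr,lewlp] add [rcog,vkxs,uex] -> 13 lines: ruy avau urm vum ywbxl pyga gom rcog vkxs uex bmnr drpxw dzq
Hunk 2: at line 10 remove [bmnr] add [mwk,fyda] -> 14 lines: ruy avau urm vum ywbxl pyga gom rcog vkxs uex mwk fyda drpxw dzq
Hunk 3: at line 2 remove [vum,ywbxl,pyga] add [eey,ssj,dtub] -> 14 lines: ruy avau urm eey ssj dtub gom rcog vkxs uex mwk fyda drpxw dzq
Hunk 4: at line 6 remove [gom,rcog] add [clkq,gdl,bbcyp] -> 15 lines: ruy avau urm eey ssj dtub clkq gdl bbcyp vkxs uex mwk fyda drpxw dzq
Hunk 5: at line 11 remove [mwk,fyda] add [bsjl,enpb,qtrns] -> 16 lines: ruy avau urm eey ssj dtub clkq gdl bbcyp vkxs uex bsjl enpb qtrns drpxw dzq
Hunk 6: at line 6 remove [gdl] add [lvdi,zjsm] -> 17 lines: ruy avau urm eey ssj dtub clkq lvdi zjsm bbcyp vkxs uex bsjl enpb qtrns drpxw dzq
Hunk 7: at line 13 remove [enpb] add [qjfk,mjqs,btkt] -> 19 lines: ruy avau urm eey ssj dtub clkq lvdi zjsm bbcyp vkxs uex bsjl qjfk mjqs btkt qtrns drpxw dzq
Final line 18: drpxw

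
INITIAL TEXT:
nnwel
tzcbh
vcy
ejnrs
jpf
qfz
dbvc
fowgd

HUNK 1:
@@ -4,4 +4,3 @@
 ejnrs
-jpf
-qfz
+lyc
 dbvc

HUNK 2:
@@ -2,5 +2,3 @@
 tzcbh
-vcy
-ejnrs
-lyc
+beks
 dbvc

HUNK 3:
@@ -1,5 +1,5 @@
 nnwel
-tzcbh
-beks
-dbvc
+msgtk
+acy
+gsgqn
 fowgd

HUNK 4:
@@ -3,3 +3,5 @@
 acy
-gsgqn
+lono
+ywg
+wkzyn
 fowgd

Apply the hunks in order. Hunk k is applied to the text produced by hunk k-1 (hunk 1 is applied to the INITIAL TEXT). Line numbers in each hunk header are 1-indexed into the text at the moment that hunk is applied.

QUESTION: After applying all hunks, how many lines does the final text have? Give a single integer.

Answer: 7

Derivation:
Hunk 1: at line 4 remove [jpf,qfz] add [lyc] -> 7 lines: nnwel tzcbh vcy ejnrs lyc dbvc fowgd
Hunk 2: at line 2 remove [vcy,ejnrs,lyc] add [beks] -> 5 lines: nnwel tzcbh beks dbvc fowgd
Hunk 3: at line 1 remove [tzcbh,beks,dbvc] add [msgtk,acy,gsgqn] -> 5 lines: nnwel msgtk acy gsgqn fowgd
Hunk 4: at line 3 remove [gsgqn] add [lono,ywg,wkzyn] -> 7 lines: nnwel msgtk acy lono ywg wkzyn fowgd
Final line count: 7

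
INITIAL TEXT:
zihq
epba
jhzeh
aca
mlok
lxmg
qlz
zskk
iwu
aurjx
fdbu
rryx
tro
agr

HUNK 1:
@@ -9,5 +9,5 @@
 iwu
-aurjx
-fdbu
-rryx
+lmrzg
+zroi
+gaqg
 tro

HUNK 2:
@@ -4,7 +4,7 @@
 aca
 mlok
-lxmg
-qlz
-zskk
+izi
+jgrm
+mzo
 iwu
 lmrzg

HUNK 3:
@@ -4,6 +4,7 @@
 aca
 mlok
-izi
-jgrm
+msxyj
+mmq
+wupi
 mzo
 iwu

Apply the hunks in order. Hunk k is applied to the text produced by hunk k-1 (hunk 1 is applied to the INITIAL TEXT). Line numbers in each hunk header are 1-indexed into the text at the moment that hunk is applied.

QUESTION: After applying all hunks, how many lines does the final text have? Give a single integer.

Answer: 15

Derivation:
Hunk 1: at line 9 remove [aurjx,fdbu,rryx] add [lmrzg,zroi,gaqg] -> 14 lines: zihq epba jhzeh aca mlok lxmg qlz zskk iwu lmrzg zroi gaqg tro agr
Hunk 2: at line 4 remove [lxmg,qlz,zskk] add [izi,jgrm,mzo] -> 14 lines: zihq epba jhzeh aca mlok izi jgrm mzo iwu lmrzg zroi gaqg tro agr
Hunk 3: at line 4 remove [izi,jgrm] add [msxyj,mmq,wupi] -> 15 lines: zihq epba jhzeh aca mlok msxyj mmq wupi mzo iwu lmrzg zroi gaqg tro agr
Final line count: 15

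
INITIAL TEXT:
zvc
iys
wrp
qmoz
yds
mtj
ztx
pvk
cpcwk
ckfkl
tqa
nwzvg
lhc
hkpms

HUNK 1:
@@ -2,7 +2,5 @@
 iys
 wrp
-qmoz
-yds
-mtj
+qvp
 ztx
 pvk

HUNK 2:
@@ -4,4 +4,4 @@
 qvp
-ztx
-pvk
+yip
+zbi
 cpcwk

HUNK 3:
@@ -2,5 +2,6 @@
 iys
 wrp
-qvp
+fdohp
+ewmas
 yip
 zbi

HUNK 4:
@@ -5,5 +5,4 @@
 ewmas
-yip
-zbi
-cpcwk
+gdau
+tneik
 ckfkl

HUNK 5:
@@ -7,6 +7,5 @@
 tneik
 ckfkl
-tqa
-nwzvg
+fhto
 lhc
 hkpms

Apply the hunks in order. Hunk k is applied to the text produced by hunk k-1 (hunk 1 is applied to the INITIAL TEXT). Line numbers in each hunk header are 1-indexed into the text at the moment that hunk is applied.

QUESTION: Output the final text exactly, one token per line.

Answer: zvc
iys
wrp
fdohp
ewmas
gdau
tneik
ckfkl
fhto
lhc
hkpms

Derivation:
Hunk 1: at line 2 remove [qmoz,yds,mtj] add [qvp] -> 12 lines: zvc iys wrp qvp ztx pvk cpcwk ckfkl tqa nwzvg lhc hkpms
Hunk 2: at line 4 remove [ztx,pvk] add [yip,zbi] -> 12 lines: zvc iys wrp qvp yip zbi cpcwk ckfkl tqa nwzvg lhc hkpms
Hunk 3: at line 2 remove [qvp] add [fdohp,ewmas] -> 13 lines: zvc iys wrp fdohp ewmas yip zbi cpcwk ckfkl tqa nwzvg lhc hkpms
Hunk 4: at line 5 remove [yip,zbi,cpcwk] add [gdau,tneik] -> 12 lines: zvc iys wrp fdohp ewmas gdau tneik ckfkl tqa nwzvg lhc hkpms
Hunk 5: at line 7 remove [tqa,nwzvg] add [fhto] -> 11 lines: zvc iys wrp fdohp ewmas gdau tneik ckfkl fhto lhc hkpms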